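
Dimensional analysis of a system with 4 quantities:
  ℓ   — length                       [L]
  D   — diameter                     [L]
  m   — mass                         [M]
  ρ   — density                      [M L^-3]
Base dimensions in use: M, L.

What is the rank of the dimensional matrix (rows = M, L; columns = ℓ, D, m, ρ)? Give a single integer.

2

Exponent matrix [M,L] × [ℓ,D,m,ρ]:
  M: [ 0  0  1  1]
  L: [ 1  1  0 -3]
Row reduction gives pivot columns ℓ,m; rank = 2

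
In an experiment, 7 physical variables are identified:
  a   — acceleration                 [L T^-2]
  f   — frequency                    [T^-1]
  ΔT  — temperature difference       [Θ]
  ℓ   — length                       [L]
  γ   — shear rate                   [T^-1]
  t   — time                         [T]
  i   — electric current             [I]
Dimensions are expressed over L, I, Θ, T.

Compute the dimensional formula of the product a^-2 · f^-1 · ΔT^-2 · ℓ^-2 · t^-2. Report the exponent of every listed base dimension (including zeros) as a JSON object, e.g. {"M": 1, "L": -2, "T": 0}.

{"L": -4, "I": 0, "Θ": -2, "T": 3}

Dimensional matrix (L×I×Θ×T by a×f×ΔT×ℓ×γ×t×i):
  L: [ 1  0  0  1  0  0  0]
  I: [ 0  0  0  0  0  0  1]
  Θ: [ 0  0  1  0  0  0  0]
  T: [-2 -1  0  0 -1  1  0]
  [L]: (-2)·1+(-1)·0+(-2)·0+(-2)·1+(-2)·0 = -4
  [I]: (-2)·0+(-1)·0+(-2)·0+(-2)·0+(-2)·0 = 0
  [Θ]: (-2)·0+(-1)·0+(-2)·1+(-2)·0+(-2)·0 = -2
  [T]: (-2)·-2+(-1)·-1+(-2)·0+(-2)·0+(-2)·1 = 3
⇒ L^-4 Θ^-2 T^3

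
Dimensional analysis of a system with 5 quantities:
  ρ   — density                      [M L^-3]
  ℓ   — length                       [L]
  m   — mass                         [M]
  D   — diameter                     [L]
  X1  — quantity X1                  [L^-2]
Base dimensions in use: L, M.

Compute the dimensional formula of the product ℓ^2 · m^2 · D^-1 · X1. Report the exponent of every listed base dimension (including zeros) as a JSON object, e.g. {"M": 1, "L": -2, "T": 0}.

{"L": -1, "M": 2}

Exponent matrix [L,M] × [ρ,ℓ,m,D,X1]:
  L: [-3  1  0  1 -2]
  M: [ 1  0  1  0  0]
  [L]: (2)·1+(2)·0+(-1)·1+(1)·-2 = -1
  [M]: (2)·0+(2)·1+(-1)·0+(1)·0 = 2
⇒ L^-1 M^2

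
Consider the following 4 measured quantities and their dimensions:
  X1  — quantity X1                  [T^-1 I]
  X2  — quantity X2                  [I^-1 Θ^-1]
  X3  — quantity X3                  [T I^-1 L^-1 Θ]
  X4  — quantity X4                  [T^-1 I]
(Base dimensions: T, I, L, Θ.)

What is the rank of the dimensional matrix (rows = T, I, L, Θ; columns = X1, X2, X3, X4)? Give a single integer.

3

Dimensional matrix (T×I×L×Θ by X1×X2×X3×X4):
  T: [-1  0  1 -1]
  I: [ 1 -1 -1  1]
  L: [ 0  0 -1  0]
  Θ: [ 0 -1  1  0]
RREF → pivots at {X1,X2,X3} ⇒ r = 3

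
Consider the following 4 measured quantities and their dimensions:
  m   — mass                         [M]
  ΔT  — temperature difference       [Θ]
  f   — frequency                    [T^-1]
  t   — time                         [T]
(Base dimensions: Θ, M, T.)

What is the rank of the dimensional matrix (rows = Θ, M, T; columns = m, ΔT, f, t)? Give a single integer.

3

Write exponents as rows Θ,M,T / cols m,ΔT,f,t:
  Θ: [ 0  1  0  0]
  M: [ 1  0  0  0]
  T: [ 0  0 -1  1]
Row reduction gives pivot columns m,ΔT,f; rank = 3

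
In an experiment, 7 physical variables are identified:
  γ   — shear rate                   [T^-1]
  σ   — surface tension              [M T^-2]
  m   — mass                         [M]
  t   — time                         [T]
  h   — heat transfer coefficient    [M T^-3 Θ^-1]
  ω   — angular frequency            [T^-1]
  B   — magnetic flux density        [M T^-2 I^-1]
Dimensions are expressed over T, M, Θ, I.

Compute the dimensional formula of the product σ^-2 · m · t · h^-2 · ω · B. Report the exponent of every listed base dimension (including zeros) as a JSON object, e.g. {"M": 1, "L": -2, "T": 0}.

{"T": 8, "M": -2, "Θ": 2, "I": -1}

Dimensional matrix (T×M×Θ×I by γ×σ×m×t×h×ω×B):
  T: [-1 -2  0  1 -3 -1 -2]
  M: [ 0  1  1  0  1  0  1]
  Θ: [ 0  0  0  0 -1  0  0]
  I: [ 0  0  0  0  0  0 -1]
  [T]: (-2)·-2+(1)·0+(1)·1+(-2)·-3+(1)·-1+(1)·-2 = 8
  [M]: (-2)·1+(1)·1+(1)·0+(-2)·1+(1)·0+(1)·1 = -2
  [Θ]: (-2)·0+(1)·0+(1)·0+(-2)·-1+(1)·0+(1)·0 = 2
  [I]: (-2)·0+(1)·0+(1)·0+(-2)·0+(1)·0+(1)·-1 = -1
⇒ T^8 M^-2 Θ^2 I^-1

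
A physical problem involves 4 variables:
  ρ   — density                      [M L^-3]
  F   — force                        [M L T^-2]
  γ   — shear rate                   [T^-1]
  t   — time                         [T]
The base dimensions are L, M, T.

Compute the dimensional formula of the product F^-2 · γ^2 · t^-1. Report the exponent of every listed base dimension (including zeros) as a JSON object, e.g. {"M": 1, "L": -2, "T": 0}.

{"L": -2, "M": -2, "T": 1}

Dimensional matrix (L×M×T by ρ×F×γ×t):
  L: [-3  1  0  0]
  M: [ 1  1  0  0]
  T: [ 0 -2 -1  1]
  [L]: (-2)·1+(2)·0+(-1)·0 = -2
  [M]: (-2)·1+(2)·0+(-1)·0 = -2
  [T]: (-2)·-2+(2)·-1+(-1)·1 = 1
⇒ L^-2 M^-2 T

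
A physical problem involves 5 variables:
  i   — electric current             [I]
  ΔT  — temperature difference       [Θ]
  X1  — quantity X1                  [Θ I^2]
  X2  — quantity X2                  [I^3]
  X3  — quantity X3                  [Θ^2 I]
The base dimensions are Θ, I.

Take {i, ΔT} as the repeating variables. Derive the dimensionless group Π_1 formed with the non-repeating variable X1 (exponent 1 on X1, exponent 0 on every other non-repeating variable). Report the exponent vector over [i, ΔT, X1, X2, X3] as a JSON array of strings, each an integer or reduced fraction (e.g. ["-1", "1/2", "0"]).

["-2", "-1", "1", "0", "0"]

Write exponents as rows Θ,I / cols i,ΔT,X1,X2,X3:
  Θ: [ 0  1  1  0  2]
  I: [ 1  0  2  3  1]
RREF → pivots at {i,ΔT} ⇒ r = 2
Repeat: i,ΔT; free: X1,X2,X3
RREF:
  r0: [   1    0    2    3    1]
  r1: [   0    1    1    0    2]
Fix exponent of X1 at 1, X2 at 0, X3 at 0; solve each RREF row for its pivot's exponent:
  r0: exp(i) + (2)·1 = 0 ⇒ exp(i) = -2
  r1: exp(ΔT) + (1)·1 = 0 ⇒ exp(ΔT) = -1
Π_1 = i^-2 · ΔT^-1 · X1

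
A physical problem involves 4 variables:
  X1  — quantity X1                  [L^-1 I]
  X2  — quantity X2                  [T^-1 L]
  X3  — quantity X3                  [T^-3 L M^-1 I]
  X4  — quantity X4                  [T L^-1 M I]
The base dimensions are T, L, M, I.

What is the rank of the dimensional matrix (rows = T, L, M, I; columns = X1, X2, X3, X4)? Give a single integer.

3

Exponent matrix [T,L,M,I] × [X1,X2,X3,X4]:
  T: [ 0 -1 -3  1]
  L: [-1  1  1 -1]
  M: [ 0  0 -1  1]
  I: [ 1  0  1  1]
RREF → pivots at {X1,X2,X3} ⇒ r = 3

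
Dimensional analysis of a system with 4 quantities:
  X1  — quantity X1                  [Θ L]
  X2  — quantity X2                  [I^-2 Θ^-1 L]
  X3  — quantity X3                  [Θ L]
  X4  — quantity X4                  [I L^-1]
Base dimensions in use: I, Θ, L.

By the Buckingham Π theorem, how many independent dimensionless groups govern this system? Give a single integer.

Exponent matrix [I,Θ,L] × [X1,X2,X3,X4]:
  I: [ 0 -2  0  1]
  Θ: [ 1 -1  1  0]
  L: [ 1  1  1 -1]
Row reduction gives pivot columns X1,X2; rank = 2
4 vars − rank 2 = 2 Π groups

2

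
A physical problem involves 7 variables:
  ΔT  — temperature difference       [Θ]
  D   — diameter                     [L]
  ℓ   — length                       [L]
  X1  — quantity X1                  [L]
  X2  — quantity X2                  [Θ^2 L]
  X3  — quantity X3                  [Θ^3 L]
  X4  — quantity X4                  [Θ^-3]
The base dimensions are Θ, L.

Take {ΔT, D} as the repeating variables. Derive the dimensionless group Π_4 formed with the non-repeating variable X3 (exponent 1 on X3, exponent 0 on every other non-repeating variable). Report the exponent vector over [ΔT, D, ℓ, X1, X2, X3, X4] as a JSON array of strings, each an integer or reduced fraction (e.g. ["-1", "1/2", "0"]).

Exponent matrix [Θ,L] × [ΔT,D,ℓ,X1,X2,X3,X4]:
  Θ: [ 1  0  0  0  2  3 -3]
  L: [ 0  1  1  1  1  1  0]
Echelon form has 2 nonzero rows (pivots: ΔT,D)
Repeat: ΔT,D; free: ℓ,X1,X2,X3,X4
RREF:
  r0: [   1    0    0    0    2    3   -3]
  r1: [   0    1    1    1    1    1    0]
Fix exponent of X3 at 1, ℓ at 0, X1 at 0, X2 at 0, X4 at 0; solve each RREF row for its pivot's exponent:
  r0: exp(ΔT) + (3)·1 = 0 ⇒ exp(ΔT) = -3
  r1: exp(D) + (1)·1 = 0 ⇒ exp(D) = -1
Π_4 = ΔT^-3 · D^-1 · X3

["-3", "-1", "0", "0", "0", "1", "0"]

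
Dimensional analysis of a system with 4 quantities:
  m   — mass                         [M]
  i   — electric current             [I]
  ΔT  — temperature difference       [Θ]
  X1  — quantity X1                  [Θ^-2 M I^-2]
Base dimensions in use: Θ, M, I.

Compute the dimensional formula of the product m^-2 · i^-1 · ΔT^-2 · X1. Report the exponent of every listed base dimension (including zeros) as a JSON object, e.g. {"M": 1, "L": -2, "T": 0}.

{"Θ": -4, "M": -1, "I": -3}

Exponent matrix [Θ,M,I] × [m,i,ΔT,X1]:
  Θ: [ 0  0  1 -2]
  M: [ 1  0  0  1]
  I: [ 0  1  0 -2]
  [Θ]: (-2)·0+(-1)·0+(-2)·1+(1)·-2 = -4
  [M]: (-2)·1+(-1)·0+(-2)·0+(1)·1 = -1
  [I]: (-2)·0+(-1)·1+(-2)·0+(1)·-2 = -3
⇒ Θ^-4 M^-1 I^-3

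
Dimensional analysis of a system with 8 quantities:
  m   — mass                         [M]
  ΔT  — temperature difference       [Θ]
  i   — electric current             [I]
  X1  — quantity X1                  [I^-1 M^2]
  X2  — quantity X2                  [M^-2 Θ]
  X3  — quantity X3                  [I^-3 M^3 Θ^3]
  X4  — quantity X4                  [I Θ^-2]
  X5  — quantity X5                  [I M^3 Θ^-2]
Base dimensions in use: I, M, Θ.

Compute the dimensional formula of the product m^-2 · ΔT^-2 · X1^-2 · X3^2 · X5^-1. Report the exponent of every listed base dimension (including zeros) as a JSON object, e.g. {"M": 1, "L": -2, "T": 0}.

{"I": -5, "M": -3, "Θ": 6}

Dimensional matrix (I×M×Θ by m×ΔT×i×X1×X2×X3×X4×X5):
  I: [ 0  0  1 -1  0 -3  1  1]
  M: [ 1  0  0  2 -2  3  0  3]
  Θ: [ 0  1  0  0  1  3 -2 -2]
  [I]: (-2)·0+(-2)·0+(-2)·-1+(2)·-3+(-1)·1 = -5
  [M]: (-2)·1+(-2)·0+(-2)·2+(2)·3+(-1)·3 = -3
  [Θ]: (-2)·0+(-2)·1+(-2)·0+(2)·3+(-1)·-2 = 6
⇒ I^-5 M^-3 Θ^6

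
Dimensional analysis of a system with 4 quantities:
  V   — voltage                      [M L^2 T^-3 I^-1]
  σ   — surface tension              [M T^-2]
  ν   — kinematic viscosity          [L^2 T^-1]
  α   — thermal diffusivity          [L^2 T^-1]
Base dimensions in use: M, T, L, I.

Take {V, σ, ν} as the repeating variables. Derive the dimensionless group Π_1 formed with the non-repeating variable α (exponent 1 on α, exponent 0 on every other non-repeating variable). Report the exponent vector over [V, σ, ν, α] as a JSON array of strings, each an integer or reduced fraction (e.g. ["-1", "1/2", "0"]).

Write exponents as rows M,T,L,I / cols V,σ,ν,α:
  M: [ 1  1  0  0]
  T: [-3 -2 -1 -1]
  L: [ 2  0  2  2]
  I: [-1  0  0  0]
Echelon form has 3 nonzero rows (pivots: V,σ,ν)
Repeat: V,σ,ν; free: α
RREF:
  r0: [   1    0    0    0]
  r1: [   0    1    0    0]
  r2: [   0    0    1    1]
  r3: [   0    0    0    0]
Fix exponent of α at 1; solve each RREF row for its pivot's exponent:
  r0: exp(V) + (0)·1 = 0 ⇒ exp(V) = 0
  r1: exp(σ) + (0)·1 = 0 ⇒ exp(σ) = 0
  r2: exp(ν) + (1)·1 = 0 ⇒ exp(ν) = -1
Π_1 = ν^-1 · α

["0", "0", "-1", "1"]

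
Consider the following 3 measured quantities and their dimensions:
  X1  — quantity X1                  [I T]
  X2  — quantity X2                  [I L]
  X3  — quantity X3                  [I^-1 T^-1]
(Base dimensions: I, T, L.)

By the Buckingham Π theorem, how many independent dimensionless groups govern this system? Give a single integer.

Exponent matrix [I,T,L] × [X1,X2,X3]:
  I: [ 1  1 -1]
  T: [ 1  0 -1]
  L: [ 0  1  0]
RREF → pivots at {X1,X2} ⇒ r = 2
n=3, r=2 ⇒ 1 dimensionless group

1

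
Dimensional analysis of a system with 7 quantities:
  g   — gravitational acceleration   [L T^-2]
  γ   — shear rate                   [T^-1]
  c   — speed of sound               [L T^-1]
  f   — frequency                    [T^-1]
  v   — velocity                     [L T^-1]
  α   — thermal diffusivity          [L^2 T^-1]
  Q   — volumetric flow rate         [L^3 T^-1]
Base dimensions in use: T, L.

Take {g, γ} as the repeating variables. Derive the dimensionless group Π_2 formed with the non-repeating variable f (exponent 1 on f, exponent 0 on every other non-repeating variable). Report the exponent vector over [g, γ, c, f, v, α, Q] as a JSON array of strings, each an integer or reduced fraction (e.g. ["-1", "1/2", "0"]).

["0", "-1", "0", "1", "0", "0", "0"]

Dimensional matrix (T×L by g×γ×c×f×v×α×Q):
  T: [-2 -1 -1 -1 -1 -1 -1]
  L: [ 1  0  1  0  1  2  3]
RREF → pivots at {g,γ} ⇒ r = 2
Pivot set = {g,γ}, free = {c,f,v,α,Q}
RREF:
  r0: [   1    0    1    0    1    2    3]
  r1: [   0    1   -1    1   -1   -3   -5]
Fix exponent of f at 1, c at 0, v at 0, α at 0, Q at 0; solve each RREF row for its pivot's exponent:
  r0: exp(g) + (0)·1 = 0 ⇒ exp(g) = 0
  r1: exp(γ) + (1)·1 = 0 ⇒ exp(γ) = -1
Π_2 = γ^-1 · f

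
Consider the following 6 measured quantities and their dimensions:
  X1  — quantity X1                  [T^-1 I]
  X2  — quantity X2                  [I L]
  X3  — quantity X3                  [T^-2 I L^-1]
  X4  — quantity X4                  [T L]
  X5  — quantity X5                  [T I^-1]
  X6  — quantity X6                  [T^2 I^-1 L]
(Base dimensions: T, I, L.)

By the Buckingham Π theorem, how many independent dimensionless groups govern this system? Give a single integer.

Write exponents as rows T,I,L / cols X1,X2,X3,X4,X5,X6:
  T: [-1  0 -2  1  1  2]
  I: [ 1  1  1  0 -1 -1]
  L: [ 0  1 -1  1  0  1]
Echelon form has 2 nonzero rows (pivots: X1,X2)
n=6, r=2 ⇒ 4 dimensionless groups

4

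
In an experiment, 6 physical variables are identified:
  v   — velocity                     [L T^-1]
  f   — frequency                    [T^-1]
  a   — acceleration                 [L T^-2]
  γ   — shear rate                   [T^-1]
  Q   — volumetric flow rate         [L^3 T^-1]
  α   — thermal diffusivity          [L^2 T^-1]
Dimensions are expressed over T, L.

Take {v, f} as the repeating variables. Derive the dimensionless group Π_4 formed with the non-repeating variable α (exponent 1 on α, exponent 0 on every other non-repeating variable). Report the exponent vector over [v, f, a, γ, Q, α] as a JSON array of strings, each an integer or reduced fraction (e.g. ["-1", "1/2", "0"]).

["-2", "1", "0", "0", "0", "1"]

Exponent matrix [T,L] × [v,f,a,γ,Q,α]:
  T: [-1 -1 -2 -1 -1 -1]
  L: [ 1  0  1  0  3  2]
Row reduction gives pivot columns v,f; rank = 2
Repeat: v,f; free: a,γ,Q,α
RREF:
  r0: [   1    0    1    0    3    2]
  r1: [   0    1    1    1   -2   -1]
Fix exponent of α at 1, a at 0, γ at 0, Q at 0; solve each RREF row for its pivot's exponent:
  r0: exp(v) + (2)·1 = 0 ⇒ exp(v) = -2
  r1: exp(f) + (-1)·1 = 0 ⇒ exp(f) = 1
Π_4 = v^-2 · f · α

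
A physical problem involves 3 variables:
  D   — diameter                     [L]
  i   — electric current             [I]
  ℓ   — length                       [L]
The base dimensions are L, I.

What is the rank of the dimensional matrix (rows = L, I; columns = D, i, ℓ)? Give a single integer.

Exponent matrix [L,I] × [D,i,ℓ]:
  L: [ 1  0  1]
  I: [ 0  1  0]
Row reduction gives pivot columns D,i; rank = 2

2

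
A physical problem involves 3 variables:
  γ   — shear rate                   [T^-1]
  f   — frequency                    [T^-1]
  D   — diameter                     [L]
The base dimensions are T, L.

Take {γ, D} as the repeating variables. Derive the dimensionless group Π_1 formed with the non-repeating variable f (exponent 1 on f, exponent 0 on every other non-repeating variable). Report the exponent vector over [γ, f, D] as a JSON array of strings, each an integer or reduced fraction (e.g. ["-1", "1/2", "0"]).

Exponent matrix [T,L] × [γ,f,D]:
  T: [-1 -1  0]
  L: [ 0  0  1]
Echelon form has 2 nonzero rows (pivots: γ,D)
Pivot set = {γ,D}, free = {f}
RREF:
  r0: [   1    1    0]
  r1: [   0    0    1]
Fix exponent of f at 1; solve each RREF row for its pivot's exponent:
  r0: exp(γ) + (1)·1 = 0 ⇒ exp(γ) = -1
  r1: exp(D) + (0)·1 = 0 ⇒ exp(D) = 0
Π_1 = γ^-1 · f

["-1", "1", "0"]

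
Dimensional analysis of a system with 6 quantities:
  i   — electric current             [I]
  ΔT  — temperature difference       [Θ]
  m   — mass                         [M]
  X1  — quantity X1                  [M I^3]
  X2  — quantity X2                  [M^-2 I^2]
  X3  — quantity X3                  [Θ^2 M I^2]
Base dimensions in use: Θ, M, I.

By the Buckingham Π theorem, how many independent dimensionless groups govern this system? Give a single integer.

Write exponents as rows Θ,M,I / cols i,ΔT,m,X1,X2,X3:
  Θ: [ 0  1  0  0  0  2]
  M: [ 0  0  1  1 -2  1]
  I: [ 1  0  0  3  2  2]
Row reduction gives pivot columns i,ΔT,m; rank = 3
n=6, r=3 ⇒ 3 dimensionless groups

3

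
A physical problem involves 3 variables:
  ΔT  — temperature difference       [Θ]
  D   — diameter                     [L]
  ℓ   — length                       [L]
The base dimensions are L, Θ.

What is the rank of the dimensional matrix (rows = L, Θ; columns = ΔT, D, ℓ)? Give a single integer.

2

Write exponents as rows L,Θ / cols ΔT,D,ℓ:
  L: [ 0  1  1]
  Θ: [ 1  0  0]
Row reduction gives pivot columns ΔT,D; rank = 2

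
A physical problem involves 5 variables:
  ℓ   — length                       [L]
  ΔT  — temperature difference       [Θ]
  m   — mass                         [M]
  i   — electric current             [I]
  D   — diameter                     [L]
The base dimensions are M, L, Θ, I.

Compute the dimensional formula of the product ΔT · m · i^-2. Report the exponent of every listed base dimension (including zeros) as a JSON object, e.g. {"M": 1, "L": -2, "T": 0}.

Exponent matrix [M,L,Θ,I] × [ℓ,ΔT,m,i,D]:
  M: [ 0  0  1  0  0]
  L: [ 1  0  0  0  1]
  Θ: [ 0  1  0  0  0]
  I: [ 0  0  0  1  0]
  [M]: (1)·0+(1)·1+(-2)·0 = 1
  [L]: (1)·0+(1)·0+(-2)·0 = 0
  [Θ]: (1)·1+(1)·0+(-2)·0 = 1
  [I]: (1)·0+(1)·0+(-2)·1 = -2
⇒ M Θ I^-2

{"M": 1, "L": 0, "Θ": 1, "I": -2}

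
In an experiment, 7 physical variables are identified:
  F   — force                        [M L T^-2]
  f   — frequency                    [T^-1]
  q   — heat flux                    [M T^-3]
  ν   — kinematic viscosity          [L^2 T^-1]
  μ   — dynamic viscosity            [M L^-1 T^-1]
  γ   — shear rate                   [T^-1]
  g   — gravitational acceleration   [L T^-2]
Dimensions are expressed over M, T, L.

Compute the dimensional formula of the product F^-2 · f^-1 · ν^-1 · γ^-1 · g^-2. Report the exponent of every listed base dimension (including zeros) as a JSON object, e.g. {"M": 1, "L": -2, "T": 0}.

Dimensional matrix (M×T×L by F×f×q×ν×μ×γ×g):
  M: [ 1  0  1  0  1  0  0]
  T: [-2 -1 -3 -1 -1 -1 -2]
  L: [ 1  0  0  2 -1  0  1]
  [M]: (-2)·1+(-1)·0+(-1)·0+(-1)·0+(-2)·0 = -2
  [T]: (-2)·-2+(-1)·-1+(-1)·-1+(-1)·-1+(-2)·-2 = 11
  [L]: (-2)·1+(-1)·0+(-1)·2+(-1)·0+(-2)·1 = -6
⇒ M^-2 T^11 L^-6

{"M": -2, "T": 11, "L": -6}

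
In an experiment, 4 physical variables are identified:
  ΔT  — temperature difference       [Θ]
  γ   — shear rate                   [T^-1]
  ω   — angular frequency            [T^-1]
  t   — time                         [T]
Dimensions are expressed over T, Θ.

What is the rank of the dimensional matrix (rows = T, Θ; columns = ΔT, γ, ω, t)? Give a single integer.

Exponent matrix [T,Θ] × [ΔT,γ,ω,t]:
  T: [ 0 -1 -1  1]
  Θ: [ 1  0  0  0]
RREF → pivots at {ΔT,γ} ⇒ r = 2

2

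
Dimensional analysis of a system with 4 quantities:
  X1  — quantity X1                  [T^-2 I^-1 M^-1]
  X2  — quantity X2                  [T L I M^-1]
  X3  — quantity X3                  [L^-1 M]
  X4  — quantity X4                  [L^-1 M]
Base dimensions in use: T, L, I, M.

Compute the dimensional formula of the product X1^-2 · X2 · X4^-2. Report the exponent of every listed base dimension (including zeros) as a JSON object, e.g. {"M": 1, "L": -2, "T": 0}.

Dimensional matrix (T×L×I×M by X1×X2×X3×X4):
  T: [-2  1  0  0]
  L: [ 0  1 -1 -1]
  I: [-1  1  0  0]
  M: [-1 -1  1  1]
  [T]: (-2)·-2+(1)·1+(-2)·0 = 5
  [L]: (-2)·0+(1)·1+(-2)·-1 = 3
  [I]: (-2)·-1+(1)·1+(-2)·0 = 3
  [M]: (-2)·-1+(1)·-1+(-2)·1 = -1
⇒ T^5 L^3 I^3 M^-1

{"T": 5, "L": 3, "I": 3, "M": -1}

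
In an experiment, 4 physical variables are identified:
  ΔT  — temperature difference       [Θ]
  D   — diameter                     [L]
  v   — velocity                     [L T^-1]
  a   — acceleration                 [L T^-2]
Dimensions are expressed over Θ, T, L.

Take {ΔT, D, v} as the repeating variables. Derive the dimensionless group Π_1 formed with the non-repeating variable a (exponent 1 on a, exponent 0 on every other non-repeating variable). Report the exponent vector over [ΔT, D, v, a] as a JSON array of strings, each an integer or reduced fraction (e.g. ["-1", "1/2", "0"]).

Exponent matrix [Θ,T,L] × [ΔT,D,v,a]:
  Θ: [ 1  0  0  0]
  T: [ 0  0 -1 -2]
  L: [ 0  1  1  1]
RREF → pivots at {ΔT,D,v} ⇒ r = 3
Repeat: ΔT,D,v; free: a
RREF:
  r0: [   1    0    0    0]
  r1: [   0    1    0   -1]
  r2: [   0    0    1    2]
Fix exponent of a at 1; solve each RREF row for its pivot's exponent:
  r0: exp(ΔT) + (0)·1 = 0 ⇒ exp(ΔT) = 0
  r1: exp(D) + (-1)·1 = 0 ⇒ exp(D) = 1
  r2: exp(v) + (2)·1 = 0 ⇒ exp(v) = -2
Π_1 = D · v^-2 · a

["0", "1", "-2", "1"]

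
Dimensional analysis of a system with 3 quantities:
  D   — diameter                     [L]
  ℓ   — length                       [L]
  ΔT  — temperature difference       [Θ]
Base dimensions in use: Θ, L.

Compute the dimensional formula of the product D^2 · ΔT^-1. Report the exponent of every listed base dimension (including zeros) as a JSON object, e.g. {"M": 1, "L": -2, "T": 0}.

Write exponents as rows Θ,L / cols D,ℓ,ΔT:
  Θ: [ 0  0  1]
  L: [ 1  1  0]
  [Θ]: (2)·0+(-1)·1 = -1
  [L]: (2)·1+(-1)·0 = 2
⇒ Θ^-1 L^2

{"Θ": -1, "L": 2}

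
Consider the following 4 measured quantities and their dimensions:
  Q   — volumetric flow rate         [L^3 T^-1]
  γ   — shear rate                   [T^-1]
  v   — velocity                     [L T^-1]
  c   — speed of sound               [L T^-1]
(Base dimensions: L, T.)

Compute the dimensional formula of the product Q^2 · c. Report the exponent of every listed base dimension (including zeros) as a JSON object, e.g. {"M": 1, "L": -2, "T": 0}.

Write exponents as rows L,T / cols Q,γ,v,c:
  L: [ 3  0  1  1]
  T: [-1 -1 -1 -1]
  [L]: (2)·3+(1)·1 = 7
  [T]: (2)·-1+(1)·-1 = -3
⇒ L^7 T^-3

{"L": 7, "T": -3}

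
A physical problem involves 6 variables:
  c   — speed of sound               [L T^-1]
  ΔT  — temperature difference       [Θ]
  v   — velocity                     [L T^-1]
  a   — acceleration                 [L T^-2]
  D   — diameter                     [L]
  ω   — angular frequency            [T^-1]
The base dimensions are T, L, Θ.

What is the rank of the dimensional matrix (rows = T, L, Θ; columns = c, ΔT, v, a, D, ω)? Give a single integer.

Exponent matrix [T,L,Θ] × [c,ΔT,v,a,D,ω]:
  T: [-1  0 -1 -2  0 -1]
  L: [ 1  0  1  1  1  0]
  Θ: [ 0  1  0  0  0  0]
Row reduction gives pivot columns c,ΔT,a; rank = 3

3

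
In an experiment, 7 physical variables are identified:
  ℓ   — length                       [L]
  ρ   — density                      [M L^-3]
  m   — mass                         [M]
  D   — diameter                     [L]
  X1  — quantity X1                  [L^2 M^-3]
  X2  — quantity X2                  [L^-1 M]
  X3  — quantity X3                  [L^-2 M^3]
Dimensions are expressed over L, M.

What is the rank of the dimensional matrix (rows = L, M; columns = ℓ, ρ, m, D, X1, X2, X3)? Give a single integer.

Exponent matrix [L,M] × [ℓ,ρ,m,D,X1,X2,X3]:
  L: [ 1 -3  0  1  2 -1 -2]
  M: [ 0  1  1  0 -3  1  3]
Row reduction gives pivot columns ℓ,ρ; rank = 2

2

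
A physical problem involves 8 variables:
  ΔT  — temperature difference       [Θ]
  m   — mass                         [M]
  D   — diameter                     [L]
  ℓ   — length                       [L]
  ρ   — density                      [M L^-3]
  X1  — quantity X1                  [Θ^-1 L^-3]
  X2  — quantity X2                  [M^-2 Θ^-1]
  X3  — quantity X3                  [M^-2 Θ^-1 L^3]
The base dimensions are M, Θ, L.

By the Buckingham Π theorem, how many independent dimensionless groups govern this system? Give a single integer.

5

Write exponents as rows M,Θ,L / cols ΔT,m,D,ℓ,ρ,X1,X2,X3:
  M: [ 0  1  0  0  1  0 -2 -2]
  Θ: [ 1  0  0  0  0 -1 -1 -1]
  L: [ 0  0  1  1 -3 -3  0  3]
RREF → pivots at {ΔT,m,D} ⇒ r = 3
Π count = n − r = 8 − 3 = 5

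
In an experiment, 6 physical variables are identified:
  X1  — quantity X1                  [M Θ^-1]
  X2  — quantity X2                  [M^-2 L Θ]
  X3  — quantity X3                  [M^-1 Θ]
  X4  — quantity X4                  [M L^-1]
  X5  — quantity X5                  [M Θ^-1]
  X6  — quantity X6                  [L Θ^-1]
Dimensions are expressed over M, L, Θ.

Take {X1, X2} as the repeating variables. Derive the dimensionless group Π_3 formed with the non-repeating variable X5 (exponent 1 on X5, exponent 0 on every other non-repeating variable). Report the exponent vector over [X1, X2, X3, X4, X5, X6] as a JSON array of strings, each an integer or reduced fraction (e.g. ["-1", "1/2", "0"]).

Exponent matrix [M,L,Θ] × [X1,X2,X3,X4,X5,X6]:
  M: [ 1 -2 -1  1  1  0]
  L: [ 0  1  0 -1  0  1]
  Θ: [-1  1  1  0 -1 -1]
RREF → pivots at {X1,X2} ⇒ r = 2
Pivot set = {X1,X2}, free = {X3,X4,X5,X6}
RREF:
  r0: [   1    0   -1   -1    1    2]
  r1: [   0    1    0   -1    0    1]
  r2: [   0    0    0    0    0    0]
Fix exponent of X5 at 1, X3 at 0, X4 at 0, X6 at 0; solve each RREF row for its pivot's exponent:
  r0: exp(X1) + (1)·1 = 0 ⇒ exp(X1) = -1
  r1: exp(X2) + (0)·1 = 0 ⇒ exp(X2) = 0
Π_3 = X1^-1 · X5

["-1", "0", "0", "0", "1", "0"]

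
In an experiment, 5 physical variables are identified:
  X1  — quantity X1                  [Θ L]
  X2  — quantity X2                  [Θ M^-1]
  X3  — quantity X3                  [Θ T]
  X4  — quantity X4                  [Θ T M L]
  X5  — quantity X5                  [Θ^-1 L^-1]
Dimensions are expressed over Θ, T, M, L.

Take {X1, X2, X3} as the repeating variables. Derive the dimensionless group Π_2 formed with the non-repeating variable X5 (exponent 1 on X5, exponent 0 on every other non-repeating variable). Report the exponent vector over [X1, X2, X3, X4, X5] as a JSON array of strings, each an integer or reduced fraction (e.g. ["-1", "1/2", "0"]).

["1", "0", "0", "0", "1"]

Dimensional matrix (Θ×T×M×L by X1×X2×X3×X4×X5):
  Θ: [ 1  1  1  1 -1]
  T: [ 0  0  1  1  0]
  M: [ 0 -1  0  1  0]
  L: [ 1  0  0  1 -1]
Echelon form has 3 nonzero rows (pivots: X1,X2,X3)
Pivot set = {X1,X2,X3}, free = {X4,X5}
RREF:
  r0: [   1    0    0    1   -1]
  r1: [   0    1    0   -1    0]
  r2: [   0    0    1    1    0]
  r3: [   0    0    0    0    0]
Fix exponent of X5 at 1, X4 at 0; solve each RREF row for its pivot's exponent:
  r0: exp(X1) + (-1)·1 = 0 ⇒ exp(X1) = 1
  r1: exp(X2) + (0)·1 = 0 ⇒ exp(X2) = 0
  r2: exp(X3) + (0)·1 = 0 ⇒ exp(X3) = 0
Π_2 = X1 · X5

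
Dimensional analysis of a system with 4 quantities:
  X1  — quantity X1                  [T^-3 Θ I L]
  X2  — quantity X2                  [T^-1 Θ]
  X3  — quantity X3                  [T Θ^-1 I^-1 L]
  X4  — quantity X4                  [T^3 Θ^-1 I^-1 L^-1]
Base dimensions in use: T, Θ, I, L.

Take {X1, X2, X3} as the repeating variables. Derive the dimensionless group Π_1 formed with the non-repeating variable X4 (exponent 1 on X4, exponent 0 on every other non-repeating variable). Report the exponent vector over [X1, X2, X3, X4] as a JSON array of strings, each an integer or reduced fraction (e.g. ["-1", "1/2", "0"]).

Write exponents as rows T,Θ,I,L / cols X1,X2,X3,X4:
  T: [-3 -1  1  3]
  Θ: [ 1  1 -1 -1]
  I: [ 1  0 -1 -1]
  L: [ 1  0  1 -1]
RREF → pivots at {X1,X2,X3} ⇒ r = 3
Pivot set = {X1,X2,X3}, free = {X4}
RREF:
  r0: [   1    0    0   -1]
  r1: [   0    1    0    0]
  r2: [   0    0    1    0]
  r3: [   0    0    0    0]
Fix exponent of X4 at 1; solve each RREF row for its pivot's exponent:
  r0: exp(X1) + (-1)·1 = 0 ⇒ exp(X1) = 1
  r1: exp(X2) + (0)·1 = 0 ⇒ exp(X2) = 0
  r2: exp(X3) + (0)·1 = 0 ⇒ exp(X3) = 0
Π_1 = X1 · X4

["1", "0", "0", "1"]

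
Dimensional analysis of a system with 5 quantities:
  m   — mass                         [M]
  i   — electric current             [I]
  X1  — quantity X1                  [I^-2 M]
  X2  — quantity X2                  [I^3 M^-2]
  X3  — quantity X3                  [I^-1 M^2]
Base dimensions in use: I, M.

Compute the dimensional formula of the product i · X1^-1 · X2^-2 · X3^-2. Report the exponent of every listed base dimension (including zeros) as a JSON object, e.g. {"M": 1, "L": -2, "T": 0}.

Dimensional matrix (I×M by m×i×X1×X2×X3):
  I: [ 0  1 -2  3 -1]
  M: [ 1  0  1 -2  2]
  [I]: (1)·1+(-1)·-2+(-2)·3+(-2)·-1 = -1
  [M]: (1)·0+(-1)·1+(-2)·-2+(-2)·2 = -1
⇒ I^-1 M^-1

{"I": -1, "M": -1}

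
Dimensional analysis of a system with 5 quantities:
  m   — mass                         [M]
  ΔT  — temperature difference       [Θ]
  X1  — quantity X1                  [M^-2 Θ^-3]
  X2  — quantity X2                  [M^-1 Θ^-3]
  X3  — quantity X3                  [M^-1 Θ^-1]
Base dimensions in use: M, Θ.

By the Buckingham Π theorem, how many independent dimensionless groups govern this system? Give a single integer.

3

Dimensional matrix (M×Θ by m×ΔT×X1×X2×X3):
  M: [ 1  0 -2 -1 -1]
  Θ: [ 0  1 -3 -3 -1]
RREF → pivots at {m,ΔT} ⇒ r = 2
Π count = n − r = 5 − 2 = 3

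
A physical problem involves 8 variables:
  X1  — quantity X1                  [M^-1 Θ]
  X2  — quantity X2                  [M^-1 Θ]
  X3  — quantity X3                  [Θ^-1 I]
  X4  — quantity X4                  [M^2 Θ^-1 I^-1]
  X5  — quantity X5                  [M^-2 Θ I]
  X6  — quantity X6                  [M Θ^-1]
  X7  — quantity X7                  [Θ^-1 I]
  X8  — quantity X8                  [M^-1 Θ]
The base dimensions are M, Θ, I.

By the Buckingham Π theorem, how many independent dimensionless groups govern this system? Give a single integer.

6

Exponent matrix [M,Θ,I] × [X1,X2,X3,X4,X5,X6,X7,X8]:
  M: [-1 -1  0  2 -2  1  0 -1]
  Θ: [ 1  1 -1 -1  1 -1 -1  1]
  I: [ 0  0  1 -1  1  0  1  0]
RREF → pivots at {X1,X3} ⇒ r = 2
8 vars − rank 2 = 6 Π groups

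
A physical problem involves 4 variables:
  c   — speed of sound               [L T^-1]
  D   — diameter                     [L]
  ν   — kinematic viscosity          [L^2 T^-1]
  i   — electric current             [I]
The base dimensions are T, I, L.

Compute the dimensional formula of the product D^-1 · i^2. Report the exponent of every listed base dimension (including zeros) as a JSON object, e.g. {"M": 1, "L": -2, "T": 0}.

{"T": 0, "I": 2, "L": -1}

Exponent matrix [T,I,L] × [c,D,ν,i]:
  T: [-1  0 -1  0]
  I: [ 0  0  0  1]
  L: [ 1  1  2  0]
  [T]: (-1)·0+(2)·0 = 0
  [I]: (-1)·0+(2)·1 = 2
  [L]: (-1)·1+(2)·0 = -1
⇒ I^2 L^-1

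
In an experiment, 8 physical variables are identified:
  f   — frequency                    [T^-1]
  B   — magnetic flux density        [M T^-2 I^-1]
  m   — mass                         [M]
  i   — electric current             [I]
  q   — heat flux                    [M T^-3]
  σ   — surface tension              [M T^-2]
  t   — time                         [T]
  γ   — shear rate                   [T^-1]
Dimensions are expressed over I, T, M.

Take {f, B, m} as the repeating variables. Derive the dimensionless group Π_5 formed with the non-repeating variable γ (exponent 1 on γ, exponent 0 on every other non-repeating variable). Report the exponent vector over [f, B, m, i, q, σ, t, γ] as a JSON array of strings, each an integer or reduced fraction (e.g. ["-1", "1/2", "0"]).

Dimensional matrix (I×T×M by f×B×m×i×q×σ×t×γ):
  I: [ 0 -1  0  1  0  0  0  0]
  T: [-1 -2  0  0 -3 -2  1 -1]
  M: [ 0  1  1  0  1  1  0  0]
RREF → pivots at {f,B,m} ⇒ r = 3
Pivot set = {f,B,m}, free = {i,q,σ,t,γ}
RREF:
  r0: [   1    0    0    2    3    2   -1    1]
  r1: [   0    1    0   -1    0    0    0    0]
  r2: [   0    0    1    1    1    1    0    0]
Fix exponent of γ at 1, i at 0, q at 0, σ at 0, t at 0; solve each RREF row for its pivot's exponent:
  r0: exp(f) + (1)·1 = 0 ⇒ exp(f) = -1
  r1: exp(B) + (0)·1 = 0 ⇒ exp(B) = 0
  r2: exp(m) + (0)·1 = 0 ⇒ exp(m) = 0
Π_5 = f^-1 · γ

["-1", "0", "0", "0", "0", "0", "0", "1"]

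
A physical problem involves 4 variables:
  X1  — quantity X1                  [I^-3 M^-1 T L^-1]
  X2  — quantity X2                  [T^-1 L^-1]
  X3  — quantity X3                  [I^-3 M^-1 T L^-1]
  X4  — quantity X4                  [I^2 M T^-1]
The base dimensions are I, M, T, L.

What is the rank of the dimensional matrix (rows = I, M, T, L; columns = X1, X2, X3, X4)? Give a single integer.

3

Dimensional matrix (I×M×T×L by X1×X2×X3×X4):
  I: [-3  0 -3  2]
  M: [-1  0 -1  1]
  T: [ 1 -1  1 -1]
  L: [-1 -1 -1  0]
Echelon form has 3 nonzero rows (pivots: X1,X2,X4)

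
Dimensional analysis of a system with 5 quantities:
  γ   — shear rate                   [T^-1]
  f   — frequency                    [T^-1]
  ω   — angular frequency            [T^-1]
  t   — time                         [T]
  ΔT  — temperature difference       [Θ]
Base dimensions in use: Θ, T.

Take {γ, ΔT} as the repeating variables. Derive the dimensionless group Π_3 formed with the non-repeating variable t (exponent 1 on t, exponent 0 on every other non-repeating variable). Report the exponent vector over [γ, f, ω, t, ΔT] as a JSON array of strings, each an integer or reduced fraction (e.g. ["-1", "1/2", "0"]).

Dimensional matrix (Θ×T by γ×f×ω×t×ΔT):
  Θ: [ 0  0  0  0  1]
  T: [-1 -1 -1  1  0]
RREF → pivots at {γ,ΔT} ⇒ r = 2
Repeat: γ,ΔT; free: f,ω,t
RREF:
  r0: [   1    1    1   -1    0]
  r1: [   0    0    0    0    1]
Fix exponent of t at 1, f at 0, ω at 0; solve each RREF row for its pivot's exponent:
  r0: exp(γ) + (-1)·1 = 0 ⇒ exp(γ) = 1
  r1: exp(ΔT) + (0)·1 = 0 ⇒ exp(ΔT) = 0
Π_3 = γ · t

["1", "0", "0", "1", "0"]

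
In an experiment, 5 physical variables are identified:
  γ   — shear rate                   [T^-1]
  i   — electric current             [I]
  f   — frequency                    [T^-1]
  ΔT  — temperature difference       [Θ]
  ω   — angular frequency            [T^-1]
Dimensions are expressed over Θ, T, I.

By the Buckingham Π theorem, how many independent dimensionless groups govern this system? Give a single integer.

2

Dimensional matrix (Θ×T×I by γ×i×f×ΔT×ω):
  Θ: [ 0  0  0  1  0]
  T: [-1  0 -1  0 -1]
  I: [ 0  1  0  0  0]
Echelon form has 3 nonzero rows (pivots: γ,i,ΔT)
5 vars − rank 3 = 2 Π groups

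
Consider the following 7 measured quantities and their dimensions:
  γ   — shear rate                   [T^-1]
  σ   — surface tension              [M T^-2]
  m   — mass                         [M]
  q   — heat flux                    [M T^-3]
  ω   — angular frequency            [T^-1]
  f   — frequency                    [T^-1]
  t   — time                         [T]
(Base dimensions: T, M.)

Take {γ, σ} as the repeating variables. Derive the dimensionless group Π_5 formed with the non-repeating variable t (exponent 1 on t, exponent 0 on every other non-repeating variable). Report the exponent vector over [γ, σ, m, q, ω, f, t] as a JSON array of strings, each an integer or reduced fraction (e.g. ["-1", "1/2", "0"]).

Write exponents as rows T,M / cols γ,σ,m,q,ω,f,t:
  T: [-1 -2  0 -3 -1 -1  1]
  M: [ 0  1  1  1  0  0  0]
Echelon form has 2 nonzero rows (pivots: γ,σ)
Repeat: γ,σ; free: m,q,ω,f,t
RREF:
  r0: [   1    0   -2    1    1    1   -1]
  r1: [   0    1    1    1    0    0    0]
Fix exponent of t at 1, m at 0, q at 0, ω at 0, f at 0; solve each RREF row for its pivot's exponent:
  r0: exp(γ) + (-1)·1 = 0 ⇒ exp(γ) = 1
  r1: exp(σ) + (0)·1 = 0 ⇒ exp(σ) = 0
Π_5 = γ · t

["1", "0", "0", "0", "0", "0", "1"]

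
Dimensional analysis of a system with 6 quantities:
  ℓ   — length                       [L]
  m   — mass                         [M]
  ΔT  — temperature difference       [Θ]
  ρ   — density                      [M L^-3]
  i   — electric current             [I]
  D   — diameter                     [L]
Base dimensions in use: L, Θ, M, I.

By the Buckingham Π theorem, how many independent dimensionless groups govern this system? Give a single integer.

Exponent matrix [L,Θ,M,I] × [ℓ,m,ΔT,ρ,i,D]:
  L: [ 1  0  0 -3  0  1]
  Θ: [ 0  0  1  0  0  0]
  M: [ 0  1  0  1  0  0]
  I: [ 0  0  0  0  1  0]
Echelon form has 4 nonzero rows (pivots: ℓ,m,ΔT,i)
6 vars − rank 4 = 2 Π groups

2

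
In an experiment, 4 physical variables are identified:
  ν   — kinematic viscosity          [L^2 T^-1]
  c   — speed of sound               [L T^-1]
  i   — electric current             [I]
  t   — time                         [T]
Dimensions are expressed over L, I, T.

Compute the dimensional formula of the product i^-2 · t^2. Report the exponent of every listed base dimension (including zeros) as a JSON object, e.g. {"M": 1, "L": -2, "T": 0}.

{"L": 0, "I": -2, "T": 2}

Dimensional matrix (L×I×T by ν×c×i×t):
  L: [ 2  1  0  0]
  I: [ 0  0  1  0]
  T: [-1 -1  0  1]
  [L]: (-2)·0+(2)·0 = 0
  [I]: (-2)·1+(2)·0 = -2
  [T]: (-2)·0+(2)·1 = 2
⇒ I^-2 T^2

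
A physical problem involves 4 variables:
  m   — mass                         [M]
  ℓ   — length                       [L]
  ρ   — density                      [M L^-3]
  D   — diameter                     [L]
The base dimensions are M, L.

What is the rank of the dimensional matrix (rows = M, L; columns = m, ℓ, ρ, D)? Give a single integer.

Exponent matrix [M,L] × [m,ℓ,ρ,D]:
  M: [ 1  0  1  0]
  L: [ 0  1 -3  1]
Echelon form has 2 nonzero rows (pivots: m,ℓ)

2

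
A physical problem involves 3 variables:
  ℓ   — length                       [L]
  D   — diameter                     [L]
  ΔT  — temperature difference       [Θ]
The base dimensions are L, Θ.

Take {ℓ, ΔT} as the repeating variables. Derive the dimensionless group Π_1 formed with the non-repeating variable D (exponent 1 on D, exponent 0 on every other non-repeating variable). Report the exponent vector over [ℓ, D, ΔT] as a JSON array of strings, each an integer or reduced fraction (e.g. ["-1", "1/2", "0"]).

Exponent matrix [L,Θ] × [ℓ,D,ΔT]:
  L: [ 1  1  0]
  Θ: [ 0  0  1]
Row reduction gives pivot columns ℓ,ΔT; rank = 2
Repeat: ℓ,ΔT; free: D
RREF:
  r0: [   1    1    0]
  r1: [   0    0    1]
Fix exponent of D at 1; solve each RREF row for its pivot's exponent:
  r0: exp(ℓ) + (1)·1 = 0 ⇒ exp(ℓ) = -1
  r1: exp(ΔT) + (0)·1 = 0 ⇒ exp(ΔT) = 0
Π_1 = ℓ^-1 · D

["-1", "1", "0"]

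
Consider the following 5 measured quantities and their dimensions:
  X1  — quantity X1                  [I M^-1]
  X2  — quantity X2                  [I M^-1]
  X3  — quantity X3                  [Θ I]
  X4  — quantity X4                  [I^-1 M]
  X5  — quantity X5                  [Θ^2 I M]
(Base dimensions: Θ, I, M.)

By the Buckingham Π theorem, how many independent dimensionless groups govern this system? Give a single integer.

3

Dimensional matrix (Θ×I×M by X1×X2×X3×X4×X5):
  Θ: [ 0  0  1  0  2]
  I: [ 1  1  1 -1  1]
  M: [-1 -1  0  1  1]
Row reduction gives pivot columns X1,X3; rank = 2
5 vars − rank 2 = 3 Π groups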